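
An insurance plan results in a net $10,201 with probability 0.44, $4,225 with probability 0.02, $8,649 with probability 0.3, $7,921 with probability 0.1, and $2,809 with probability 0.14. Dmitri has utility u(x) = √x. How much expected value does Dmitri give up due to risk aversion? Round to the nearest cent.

E[u] = 0.44·√10201 + 0.02·√4225 + 0.3·√8649 + 0.1·√7921 + 0.14·√2809 = 0.44·101 + 0.02·65 + 0.3·93 + 0.1·89 + 0.14·53 = 89.96
CE = (89.96)² = 8092.8016
Risk premium = EV − CE = 8353 − 8092.8016 = 260.1984

$260.20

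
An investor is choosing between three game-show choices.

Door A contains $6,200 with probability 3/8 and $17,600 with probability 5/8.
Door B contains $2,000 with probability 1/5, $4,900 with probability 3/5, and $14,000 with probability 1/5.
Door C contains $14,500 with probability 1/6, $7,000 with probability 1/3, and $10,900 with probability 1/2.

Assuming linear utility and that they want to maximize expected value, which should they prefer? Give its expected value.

Door A ($13,325)

Door A = 3/8 × 6200 + 5/8 × 17600 = 2325 + 11000 = 13325
Door B = 1/5 × 2000 + 3/5 × 4900 + 1/5 × 14000 = 400 + 2940 + 2800 = 6140
Door C = 1/6 × 14500 + 1/3 × 7000 + 1/2 × 10900 = 2416.6667 + 2333.3333 + 5450 = 10200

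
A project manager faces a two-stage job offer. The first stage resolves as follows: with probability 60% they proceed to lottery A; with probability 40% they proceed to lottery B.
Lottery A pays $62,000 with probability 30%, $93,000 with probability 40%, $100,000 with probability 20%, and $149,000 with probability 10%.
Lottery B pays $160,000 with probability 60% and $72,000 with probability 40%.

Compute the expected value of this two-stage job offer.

$104,340

EV(A) = 0.3 × 62000 + 0.4 × 93000 + 0.2 × 100000 + 0.1 × 149000 = 18600 + 37200 + 20000 + 14900 = 90700
EV(B) = 0.6 × 160000 + 0.4 × 72000 = 96000 + 28800 = 124800
Overall = 0.6 × 90700 + 0.4 × 124800 = 54420 + 49920 = 104340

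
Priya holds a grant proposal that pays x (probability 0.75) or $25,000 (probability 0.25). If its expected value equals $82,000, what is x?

0.75·x + 0.25·25000 = 82000
0.75·x = 82000 − 6250 = 75750
x = 75750 / 0.75 = 101000

x = $101,000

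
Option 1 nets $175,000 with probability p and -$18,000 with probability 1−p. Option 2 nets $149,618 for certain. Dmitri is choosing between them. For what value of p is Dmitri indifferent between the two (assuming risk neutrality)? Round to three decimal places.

p = 0.868

p·175000 + (1−p)·(-18000) = 149618
193000p − 18000 = 149618
p = (149618 + 18000) / 193000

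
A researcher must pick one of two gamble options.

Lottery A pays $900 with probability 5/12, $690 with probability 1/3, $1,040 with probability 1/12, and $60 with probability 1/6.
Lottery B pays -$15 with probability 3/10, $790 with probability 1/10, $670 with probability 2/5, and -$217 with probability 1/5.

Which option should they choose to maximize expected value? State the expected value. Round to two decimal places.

Lottery A ($701.67)

Lottery A = 5/12 × 900 + 1/3 × 690 + 1/12 × 1040 + 1/6 × 60 = 375 + 230 + 86.6667 + 10 = 701.6667
Lottery B = 3/10 × (-15) + 1/10 × 790 + 2/5 × 670 + 1/5 × (-217) = -4.5 + 79 + 268 − 43.4 = 299.1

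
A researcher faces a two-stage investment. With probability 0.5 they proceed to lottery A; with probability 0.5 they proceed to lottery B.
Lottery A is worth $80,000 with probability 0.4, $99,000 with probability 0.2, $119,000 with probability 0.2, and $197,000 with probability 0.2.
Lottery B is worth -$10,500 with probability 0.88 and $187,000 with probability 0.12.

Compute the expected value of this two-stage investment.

$64,100

EV(A) = 0.4 × 80000 + 0.2 × 99000 + 0.2 × 119000 + 0.2 × 197000 = 32000 + 19800 + 23800 + 39400 = 115000
EV(B) = 0.88 × (-10500) + 0.12 × 187000 = -9240 + 22440 = 13200
Overall = 0.5 × 115000 + 0.5 × 13200 = 57500 + 6600 = 64100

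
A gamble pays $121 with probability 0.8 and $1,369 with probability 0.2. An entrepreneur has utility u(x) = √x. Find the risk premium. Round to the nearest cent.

E[u] = 0.8·√121 + 0.2·√1369 = 0.8·11 + 0.2·37 = 16.2
CE = (16.2)² = 262.44
Risk premium = EV − CE = 370.6 − 262.44 = 108.16

$108.16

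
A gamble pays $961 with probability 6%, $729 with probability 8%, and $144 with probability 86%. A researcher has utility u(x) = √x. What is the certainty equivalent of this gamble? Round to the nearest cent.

E[u] = 0.06·√961 + 0.08·√729 + 0.86·√144 = 0.06·31 + 0.08·27 + 0.86·12 = 14.34
CE = (14.34)² = 205.6356

$205.64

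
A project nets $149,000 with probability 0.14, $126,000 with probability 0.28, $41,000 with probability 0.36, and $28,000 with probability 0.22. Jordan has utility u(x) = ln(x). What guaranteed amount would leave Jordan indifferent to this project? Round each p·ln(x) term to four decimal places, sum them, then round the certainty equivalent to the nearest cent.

$61,845.83

E[u] = 0.14·ln(149000) + 0.28·ln(126000) + 0.36·ln(41000) + 0.22·ln(28000) = 1.6676 + 3.2883 + 3.8237 + 2.2528 = 11.0324
CE = e^11.0324 ≈ 61845.83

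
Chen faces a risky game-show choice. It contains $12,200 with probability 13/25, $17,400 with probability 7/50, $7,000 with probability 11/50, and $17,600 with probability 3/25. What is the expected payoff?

EV = 13/25 × 12200 + 7/50 × 17400 + 11/50 × 7000 + 3/25 × 17600 = 6344 + 2436 + 1540 + 2112 = 12432

$12,432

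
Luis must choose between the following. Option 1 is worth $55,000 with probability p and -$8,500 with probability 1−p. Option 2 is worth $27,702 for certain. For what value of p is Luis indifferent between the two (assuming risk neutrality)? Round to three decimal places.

p = 0.570

p·55000 + (1−p)·(-8500) = 27702
63500p − 8500 = 27702
p = (27702 + 8500) / 63500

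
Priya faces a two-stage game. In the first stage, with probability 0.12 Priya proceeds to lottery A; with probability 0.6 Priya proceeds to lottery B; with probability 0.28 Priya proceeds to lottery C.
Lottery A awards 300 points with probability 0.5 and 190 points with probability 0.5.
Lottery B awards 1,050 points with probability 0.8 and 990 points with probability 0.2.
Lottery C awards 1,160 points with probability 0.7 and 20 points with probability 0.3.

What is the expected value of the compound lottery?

EV(A) = 0.5 × 300 + 0.5 × 190 = 150 + 95 = 245
EV(B) = 0.8 × 1050 + 0.2 × 990 = 840 + 198 = 1038
EV(C) = 0.7 × 1160 + 0.3 × 20 = 812 + 6 = 818
Overall = 0.12 × 245 + 0.6 × 1038 + 0.28 × 818 = 29.4 + 622.8 + 229.04 = 881.24

881.24 points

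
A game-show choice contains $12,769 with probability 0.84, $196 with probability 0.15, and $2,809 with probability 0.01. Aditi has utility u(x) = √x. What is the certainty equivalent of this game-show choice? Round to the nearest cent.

E[u] = 0.84·√12769 + 0.15·√196 + 0.01·√2809 = 0.84·113 + 0.15·14 + 0.01·53 = 97.55
CE = (97.55)² = 9516.0025

$9,516.00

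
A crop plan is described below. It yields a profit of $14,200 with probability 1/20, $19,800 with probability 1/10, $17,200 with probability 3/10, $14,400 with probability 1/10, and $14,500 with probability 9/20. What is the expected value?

$15,815

EV = 1/20 × 14200 + 1/10 × 19800 + 3/10 × 17200 + 1/10 × 14400 + 9/20 × 14500 = 710 + 1980 + 5160 + 1440 + 6525 = 15815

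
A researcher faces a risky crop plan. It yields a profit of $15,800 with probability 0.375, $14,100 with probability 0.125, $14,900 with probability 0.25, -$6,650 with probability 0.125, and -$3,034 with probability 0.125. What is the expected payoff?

$10,202

EV = 0.375 × 15800 + 0.125 × 14100 + 0.25 × 14900 + 0.125 × (-6650) + 0.125 × (-3034) = 5925 + 1762.5 + 3725 − 831.25 − 379.25 = 10202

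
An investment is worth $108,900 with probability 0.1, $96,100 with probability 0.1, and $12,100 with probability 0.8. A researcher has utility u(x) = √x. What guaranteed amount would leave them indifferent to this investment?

E[u] = 0.1·√108900 + 0.1·√96100 + 0.8·√12100 = 0.1·330 + 0.1·310 + 0.8·110 = 152
CE = (152)² = 23104

$23,104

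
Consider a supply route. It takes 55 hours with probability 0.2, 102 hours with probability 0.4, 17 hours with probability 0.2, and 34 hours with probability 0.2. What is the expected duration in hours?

EV = 0.2 × 55 + 0.4 × 102 + 0.2 × 17 + 0.2 × 34 = 11 + 40.8 + 3.4 + 6.8 = 62

62 hours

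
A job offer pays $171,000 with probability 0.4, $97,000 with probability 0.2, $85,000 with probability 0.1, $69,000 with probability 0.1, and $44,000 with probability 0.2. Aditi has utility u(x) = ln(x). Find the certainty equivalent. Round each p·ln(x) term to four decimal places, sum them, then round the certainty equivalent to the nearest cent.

E[u] = 0.4·ln(171000) + 0.2·ln(97000) + 0.1·ln(85000) + 0.1·ln(69000) + 0.2·ln(44000) = 4.8198 + 2.2965 + 1.1350 + 1.1142 + 2.1384 = 11.5039
CE = e^11.5039 ≈ 99101.51

$99,101.51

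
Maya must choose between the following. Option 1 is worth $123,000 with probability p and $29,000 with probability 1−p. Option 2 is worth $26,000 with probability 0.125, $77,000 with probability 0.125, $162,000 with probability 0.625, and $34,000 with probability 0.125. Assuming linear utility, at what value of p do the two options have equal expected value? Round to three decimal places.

p = 0.951

EV(Option 2) = 0.125 × 26000 + 0.125 × 77000 + 0.625 × 162000 + 0.125 × 34000 = 3250 + 9625 + 101250 + 4250 = 118375
p·123000 + (1−p)·29000 = 118375
94000p + 29000 = 118375
p = (118375 − 29000) / 94000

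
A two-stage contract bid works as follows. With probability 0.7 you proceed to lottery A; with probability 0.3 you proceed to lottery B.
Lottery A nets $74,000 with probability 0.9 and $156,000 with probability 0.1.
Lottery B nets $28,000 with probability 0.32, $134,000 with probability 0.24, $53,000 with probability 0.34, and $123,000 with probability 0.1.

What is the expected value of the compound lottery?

$78,972

EV(A) = 0.9 × 74000 + 0.1 × 156000 = 66600 + 15600 = 82200
EV(B) = 0.32 × 28000 + 0.24 × 134000 + 0.34 × 53000 + 0.1 × 123000 = 8960 + 32160 + 18020 + 12300 = 71440
Overall = 0.7 × 82200 + 0.3 × 71440 = 57540 + 21432 = 78972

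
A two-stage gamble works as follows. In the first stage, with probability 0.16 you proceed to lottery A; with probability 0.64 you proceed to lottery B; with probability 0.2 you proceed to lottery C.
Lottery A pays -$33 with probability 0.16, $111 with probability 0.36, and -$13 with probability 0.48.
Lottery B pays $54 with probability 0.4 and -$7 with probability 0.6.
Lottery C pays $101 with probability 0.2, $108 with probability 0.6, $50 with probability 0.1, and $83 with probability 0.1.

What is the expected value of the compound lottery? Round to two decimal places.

$35.35

EV(A) = 0.16 × (-33) + 0.36 × 111 + 0.48 × (-13) = -5.28 + 39.96 − 6.24 = 28.44
EV(B) = 0.4 × 54 + 0.6 × (-7) = 21.6 − 4.2 = 17.4
EV(C) = 0.2 × 101 + 0.6 × 108 + 0.1 × 50 + 0.1 × 83 = 20.2 + 64.8 + 5 + 8.3 = 98.3
Overall = 0.16 × 28.44 + 0.64 × 17.4 + 0.2 × 98.3 = 4.5504 + 11.136 + 19.66 = 35.3464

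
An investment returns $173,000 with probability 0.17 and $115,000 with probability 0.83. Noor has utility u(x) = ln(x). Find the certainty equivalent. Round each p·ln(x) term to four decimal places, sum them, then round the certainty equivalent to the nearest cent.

E[u] = 0.17·ln(173000) + 0.83·ln(115000) = 2.0504 + 9.6717 = 11.7221
CE = e^11.7221 ≈ 123266.01

$123,266.01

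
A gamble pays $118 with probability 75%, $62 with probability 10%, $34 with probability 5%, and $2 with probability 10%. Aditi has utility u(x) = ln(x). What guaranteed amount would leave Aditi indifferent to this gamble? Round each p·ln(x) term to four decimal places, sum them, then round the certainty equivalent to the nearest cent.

$69.15

E[u] = 0.75·ln(118) + 0.1·ln(62) + 0.05·ln(34) + 0.1·ln(2) = 3.5780 + 0.4127 + 0.1763 + 0.0693 = 4.2363
CE = e^4.2363 ≈ 69.15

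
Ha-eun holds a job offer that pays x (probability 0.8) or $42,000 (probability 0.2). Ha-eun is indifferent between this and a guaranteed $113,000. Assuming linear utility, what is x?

0.8·x + 0.2·42000 = 113000
0.8·x = 113000 − 8400 = 104600
x = 104600 / 0.8 = 130750

x = $130,750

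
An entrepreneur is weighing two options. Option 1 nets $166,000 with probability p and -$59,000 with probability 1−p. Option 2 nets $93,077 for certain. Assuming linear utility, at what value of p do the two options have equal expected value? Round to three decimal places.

p·166000 + (1−p)·(-59000) = 93077
225000p − 59000 = 93077
p = (93077 + 59000) / 225000

p = 0.676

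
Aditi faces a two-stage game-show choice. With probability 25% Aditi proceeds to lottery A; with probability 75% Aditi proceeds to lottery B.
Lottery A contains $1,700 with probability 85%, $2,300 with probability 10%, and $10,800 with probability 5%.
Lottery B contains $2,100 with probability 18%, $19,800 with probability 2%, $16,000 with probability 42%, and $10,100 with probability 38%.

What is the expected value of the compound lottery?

$9,052.75

EV(A) = 0.85 × 1700 + 0.1 × 2300 + 0.05 × 10800 = 1445 + 230 + 540 = 2215
EV(B) = 0.18 × 2100 + 0.02 × 19800 + 0.42 × 16000 + 0.38 × 10100 = 378 + 396 + 6720 + 3838 = 11332
Overall = 0.25 × 2215 + 0.75 × 11332 = 553.75 + 8499 = 9052.75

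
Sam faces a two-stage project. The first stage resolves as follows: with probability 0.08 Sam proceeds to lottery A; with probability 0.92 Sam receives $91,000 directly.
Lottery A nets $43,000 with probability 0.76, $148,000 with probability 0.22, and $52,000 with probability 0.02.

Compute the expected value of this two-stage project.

$89,022.40

EV(A) = 0.76 × 43000 + 0.22 × 148000 + 0.02 × 52000 = 32680 + 32560 + 1040 = 66280
Branch B: 91000 (certain)
Overall = 0.08 × 66280 + 0.92 × 91000 = 5302.4 + 83720 = 89022.4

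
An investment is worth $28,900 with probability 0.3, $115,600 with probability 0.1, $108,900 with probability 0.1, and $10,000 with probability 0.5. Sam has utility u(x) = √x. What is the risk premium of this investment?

$7,896

E[u] = 0.3·√28900 + 0.1·√115600 + 0.1·√108900 + 0.5·√10000 = 0.3·170 + 0.1·340 + 0.1·330 + 0.5·100 = 168
CE = (168)² = 28224
Risk premium = EV − CE = 36120 − 28224 = 7896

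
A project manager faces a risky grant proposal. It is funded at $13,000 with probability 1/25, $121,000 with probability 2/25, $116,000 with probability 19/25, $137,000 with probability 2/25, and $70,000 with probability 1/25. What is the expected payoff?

$112,120

EV = 1/25 × 13000 + 2/25 × 121000 + 19/25 × 116000 + 2/25 × 137000 + 1/25 × 70000 = 520 + 9680 + 88160 + 10960 + 2800 = 112120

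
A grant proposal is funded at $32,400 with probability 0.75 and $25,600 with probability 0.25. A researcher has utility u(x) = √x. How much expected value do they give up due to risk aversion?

$75

E[u] = 0.75·√32400 + 0.25·√25600 = 0.75·180 + 0.25·160 = 175
CE = (175)² = 30625
Risk premium = EV − CE = 30700 − 30625 = 75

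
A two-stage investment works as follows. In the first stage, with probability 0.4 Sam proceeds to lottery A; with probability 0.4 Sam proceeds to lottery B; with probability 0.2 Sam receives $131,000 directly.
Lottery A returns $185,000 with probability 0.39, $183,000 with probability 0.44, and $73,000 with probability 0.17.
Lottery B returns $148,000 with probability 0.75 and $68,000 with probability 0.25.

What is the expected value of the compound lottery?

$143,432

EV(A) = 0.39 × 185000 + 0.44 × 183000 + 0.17 × 73000 = 72150 + 80520 + 12410 = 165080
EV(B) = 0.75 × 148000 + 0.25 × 68000 = 111000 + 17000 = 128000
Branch C: 131000 (certain)
Overall = 0.4 × 165080 + 0.4 × 128000 + 0.2 × 131000 = 66032 + 51200 + 26200 = 143432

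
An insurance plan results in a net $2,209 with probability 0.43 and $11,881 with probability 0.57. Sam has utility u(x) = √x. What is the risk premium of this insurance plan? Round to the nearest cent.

E[u] = 0.43·√2209 + 0.57·√11881 = 0.43·47 + 0.57·109 = 82.34
CE = (82.34)² = 6779.8756
Risk premium = EV − CE = 7722.04 − 6779.8756 = 942.1644

$942.16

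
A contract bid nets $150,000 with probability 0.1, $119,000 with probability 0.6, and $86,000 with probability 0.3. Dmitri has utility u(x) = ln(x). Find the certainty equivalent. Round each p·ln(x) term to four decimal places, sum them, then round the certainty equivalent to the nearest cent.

$110,470.08

E[u] = 0.1·ln(150000) + 0.6·ln(119000) + 0.3·ln(86000) = 1.1918 + 7.0121 + 3.4086 = 11.6125
CE = e^11.6125 ≈ 110470.08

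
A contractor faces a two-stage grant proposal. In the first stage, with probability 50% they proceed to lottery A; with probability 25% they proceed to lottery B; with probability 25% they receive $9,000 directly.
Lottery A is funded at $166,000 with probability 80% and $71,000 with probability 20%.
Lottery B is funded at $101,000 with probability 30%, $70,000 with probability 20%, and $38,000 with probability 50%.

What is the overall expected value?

$91,575

EV(A) = 0.8 × 166000 + 0.2 × 71000 = 132800 + 14200 = 147000
EV(B) = 0.3 × 101000 + 0.2 × 70000 + 0.5 × 38000 = 30300 + 14000 + 19000 = 63300
Branch C: 9000 (certain)
Overall = 0.5 × 147000 + 0.25 × 63300 + 0.25 × 9000 = 73500 + 15825 + 2250 = 91575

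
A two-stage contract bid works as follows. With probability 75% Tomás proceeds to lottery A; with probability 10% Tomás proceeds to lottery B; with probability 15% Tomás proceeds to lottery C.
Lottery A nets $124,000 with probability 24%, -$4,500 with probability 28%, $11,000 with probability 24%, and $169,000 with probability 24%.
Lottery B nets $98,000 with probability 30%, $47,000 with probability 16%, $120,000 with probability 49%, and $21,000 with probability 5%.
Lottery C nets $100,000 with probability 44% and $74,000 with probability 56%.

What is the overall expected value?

EV(A) = 0.24 × 124000 + 0.28 × (-4500) + 0.24 × 11000 + 0.24 × 169000 = 29760 − 1260 + 2640 + 40560 = 71700
EV(B) = 0.3 × 98000 + 0.16 × 47000 + 0.49 × 120000 + 0.05 × 21000 = 29400 + 7520 + 58800 + 1050 = 96770
EV(C) = 0.44 × 100000 + 0.56 × 74000 = 44000 + 41440 = 85440
Overall = 0.75 × 71700 + 0.1 × 96770 + 0.15 × 85440 = 53775 + 9677 + 12816 = 76268

$76,268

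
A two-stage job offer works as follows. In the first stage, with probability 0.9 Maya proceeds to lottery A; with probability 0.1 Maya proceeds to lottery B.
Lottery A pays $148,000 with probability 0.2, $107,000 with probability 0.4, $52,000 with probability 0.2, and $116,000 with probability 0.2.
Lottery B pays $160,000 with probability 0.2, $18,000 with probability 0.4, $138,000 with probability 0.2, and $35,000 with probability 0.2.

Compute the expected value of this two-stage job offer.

$102,780

EV(A) = 0.2 × 148000 + 0.4 × 107000 + 0.2 × 52000 + 0.2 × 116000 = 29600 + 42800 + 10400 + 23200 = 106000
EV(B) = 0.2 × 160000 + 0.4 × 18000 + 0.2 × 138000 + 0.2 × 35000 = 32000 + 7200 + 27600 + 7000 = 73800
Overall = 0.9 × 106000 + 0.1 × 73800 = 95400 + 7380 = 102780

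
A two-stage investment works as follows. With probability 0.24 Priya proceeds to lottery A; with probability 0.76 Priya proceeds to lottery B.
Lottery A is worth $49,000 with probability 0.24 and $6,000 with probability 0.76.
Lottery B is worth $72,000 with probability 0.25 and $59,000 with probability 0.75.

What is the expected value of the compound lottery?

EV(A) = 0.24 × 49000 + 0.76 × 6000 = 11760 + 4560 = 16320
EV(B) = 0.25 × 72000 + 0.75 × 59000 = 18000 + 44250 = 62250
Overall = 0.24 × 16320 + 0.76 × 62250 = 3916.8 + 47310 = 51226.8

$51,226.80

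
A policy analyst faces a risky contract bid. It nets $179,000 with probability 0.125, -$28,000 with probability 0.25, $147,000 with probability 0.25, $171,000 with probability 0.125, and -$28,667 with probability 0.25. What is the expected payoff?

EV = 0.125 × 179000 + 0.25 × (-28000) + 0.25 × 147000 + 0.125 × 171000 + 0.25 × (-28667) = 22375 − 7000 + 36750 + 21375 − 7166.75 = 66333.25

$66,333.25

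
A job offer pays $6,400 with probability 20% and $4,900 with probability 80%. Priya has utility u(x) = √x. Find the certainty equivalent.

E[u] = 0.2·√6400 + 0.8·√4900 = 0.2·80 + 0.8·70 = 72
CE = (72)² = 5184

$5,184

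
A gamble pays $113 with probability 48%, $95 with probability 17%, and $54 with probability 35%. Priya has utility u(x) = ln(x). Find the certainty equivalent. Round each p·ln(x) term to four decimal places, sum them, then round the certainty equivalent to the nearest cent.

$84.72

E[u] = 0.48·ln(113) + 0.17·ln(95) + 0.35·ln(54) = 2.2691 + 0.7742 + 1.3961 = 4.4394
CE = e^4.4394 ≈ 84.72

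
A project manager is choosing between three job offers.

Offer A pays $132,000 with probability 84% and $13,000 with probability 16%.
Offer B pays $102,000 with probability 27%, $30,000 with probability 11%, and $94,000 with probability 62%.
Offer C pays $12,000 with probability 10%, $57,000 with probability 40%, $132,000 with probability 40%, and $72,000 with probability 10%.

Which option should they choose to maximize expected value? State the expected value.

Offer A ($112,960)

Offer A = 0.84 × 132000 + 0.16 × 13000 = 110880 + 2080 = 112960
Offer B = 0.27 × 102000 + 0.11 × 30000 + 0.62 × 94000 = 27540 + 3300 + 58280 = 89120
Offer C = 0.1 × 12000 + 0.4 × 57000 + 0.4 × 132000 + 0.1 × 72000 = 1200 + 22800 + 52800 + 7200 = 84000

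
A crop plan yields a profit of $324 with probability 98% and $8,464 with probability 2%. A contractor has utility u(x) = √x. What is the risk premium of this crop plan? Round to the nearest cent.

$107.33

E[u] = 0.98·√324 + 0.02·√8464 = 0.98·18 + 0.02·92 = 19.48
CE = (19.48)² = 379.4704
Risk premium = EV − CE = 486.8 − 379.4704 = 107.3296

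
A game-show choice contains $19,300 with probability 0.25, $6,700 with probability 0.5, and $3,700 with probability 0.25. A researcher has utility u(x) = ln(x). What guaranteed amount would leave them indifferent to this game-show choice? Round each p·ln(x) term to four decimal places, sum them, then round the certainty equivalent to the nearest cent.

$7,524.35

E[u] = 0.25·ln(19300) + 0.5·ln(6700) + 0.25·ln(3700) = 2.4670 + 4.4049 + 2.0540 = 8.9259
CE = e^8.9259 ≈ 7524.35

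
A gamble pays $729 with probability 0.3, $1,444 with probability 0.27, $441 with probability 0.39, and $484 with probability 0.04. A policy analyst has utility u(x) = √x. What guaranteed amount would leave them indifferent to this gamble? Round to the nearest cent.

E[u] = 0.3·√729 + 0.27·√1444 + 0.39·√441 + 0.04·√484 = 0.3·27 + 0.27·38 + 0.39·21 + 0.04·22 = 27.43
CE = (27.43)² = 752.4049

$752.40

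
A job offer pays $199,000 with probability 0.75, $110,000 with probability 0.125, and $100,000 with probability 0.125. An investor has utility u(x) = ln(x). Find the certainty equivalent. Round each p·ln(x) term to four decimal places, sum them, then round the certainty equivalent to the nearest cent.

$169,549.47

E[u] = 0.75·ln(199000) + 0.125·ln(110000) + 0.125·ln(100000) = 9.1508 + 1.4510 + 1.4391 = 12.0409
CE = e^12.0409 ≈ 169549.47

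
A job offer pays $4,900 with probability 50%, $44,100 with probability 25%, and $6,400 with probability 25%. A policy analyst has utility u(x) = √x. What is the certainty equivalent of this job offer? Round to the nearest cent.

$11,556.25

E[u] = 0.5·√4900 + 0.25·√44100 + 0.25·√6400 = 0.5·70 + 0.25·210 + 0.25·80 = 107.5
CE = (107.5)² = 11556.25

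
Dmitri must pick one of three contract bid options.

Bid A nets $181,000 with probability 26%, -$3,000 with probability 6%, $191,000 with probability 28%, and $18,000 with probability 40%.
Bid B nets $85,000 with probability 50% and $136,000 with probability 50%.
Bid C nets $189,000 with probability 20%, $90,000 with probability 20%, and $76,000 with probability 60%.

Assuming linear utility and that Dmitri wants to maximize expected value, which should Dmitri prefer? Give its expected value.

Bid B ($110,500)

Bid A = 0.26 × 181000 + 0.06 × (-3000) + 0.28 × 191000 + 0.4 × 18000 = 47060 − 180 + 53480 + 7200 = 107560
Bid B = 0.5 × 85000 + 0.5 × 136000 = 42500 + 68000 = 110500
Bid C = 0.2 × 189000 + 0.2 × 90000 + 0.6 × 76000 = 37800 + 18000 + 45600 = 101400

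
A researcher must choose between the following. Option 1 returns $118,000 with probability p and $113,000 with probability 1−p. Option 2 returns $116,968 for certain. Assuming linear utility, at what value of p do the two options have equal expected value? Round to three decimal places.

p = 0.794

p·118000 + (1−p)·113000 = 116968
5000p + 113000 = 116968
p = (116968 − 113000) / 5000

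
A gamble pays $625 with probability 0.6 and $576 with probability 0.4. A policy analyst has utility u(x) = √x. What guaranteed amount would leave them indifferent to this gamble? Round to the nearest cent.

E[u] = 0.6·√625 + 0.4·√576 = 0.6·25 + 0.4·24 = 24.6
CE = (24.6)² = 605.16

$605.16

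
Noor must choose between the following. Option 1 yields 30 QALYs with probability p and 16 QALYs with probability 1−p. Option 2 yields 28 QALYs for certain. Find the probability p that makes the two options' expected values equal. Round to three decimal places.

p·30 + (1−p)·16 = 28
14p + 16 = 28
p = (28 − 16) / 14

p = 0.857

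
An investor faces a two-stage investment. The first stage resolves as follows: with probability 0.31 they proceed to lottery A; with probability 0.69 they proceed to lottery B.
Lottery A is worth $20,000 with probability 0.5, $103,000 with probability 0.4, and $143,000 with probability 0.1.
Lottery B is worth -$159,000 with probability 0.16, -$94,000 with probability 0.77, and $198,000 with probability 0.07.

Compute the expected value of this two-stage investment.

-$37,627.40

EV(A) = 0.5 × 20000 + 0.4 × 103000 + 0.1 × 143000 = 10000 + 41200 + 14300 = 65500
EV(B) = 0.16 × (-159000) + 0.77 × (-94000) + 0.07 × 198000 = -25440 − 72380 + 13860 = -83960
Overall = 0.31 × 65500 + 0.69 × (-83960) = 20305 − 57932.4 = -37627.4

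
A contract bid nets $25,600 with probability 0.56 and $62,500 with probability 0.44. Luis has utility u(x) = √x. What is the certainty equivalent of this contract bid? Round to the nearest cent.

E[u] = 0.56·√25600 + 0.44·√62500 = 0.56·160 + 0.44·250 = 199.6
CE = (199.6)² = 39840.16

$39,840.16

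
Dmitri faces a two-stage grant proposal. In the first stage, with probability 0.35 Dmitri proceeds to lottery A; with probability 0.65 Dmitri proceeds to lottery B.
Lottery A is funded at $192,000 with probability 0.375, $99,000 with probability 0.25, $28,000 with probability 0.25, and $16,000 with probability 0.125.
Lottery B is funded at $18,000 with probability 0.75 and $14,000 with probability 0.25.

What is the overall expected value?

$48,062.50

EV(A) = 0.375 × 192000 + 0.25 × 99000 + 0.25 × 28000 + 0.125 × 16000 = 72000 + 24750 + 7000 + 2000 = 105750
EV(B) = 0.75 × 18000 + 0.25 × 14000 = 13500 + 3500 = 17000
Overall = 0.35 × 105750 + 0.65 × 17000 = 37012.5 + 11050 = 48062.5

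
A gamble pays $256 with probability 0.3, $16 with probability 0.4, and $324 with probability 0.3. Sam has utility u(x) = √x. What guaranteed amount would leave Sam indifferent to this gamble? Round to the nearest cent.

$139.24

E[u] = 0.3·√256 + 0.4·√16 + 0.3·√324 = 0.3·16 + 0.4·4 + 0.3·18 = 11.8
CE = (11.8)² = 139.24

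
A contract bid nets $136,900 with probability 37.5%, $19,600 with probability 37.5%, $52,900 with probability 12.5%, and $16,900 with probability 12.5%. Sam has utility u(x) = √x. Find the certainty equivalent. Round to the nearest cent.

E[u] = 0.375·√136900 + 0.375·√19600 + 0.125·√52900 + 0.125·√16900 = 0.375·370 + 0.375·140 + 0.125·230 + 0.125·130 = 236.25
CE = (236.25)² = 55814.0625

$55,814.06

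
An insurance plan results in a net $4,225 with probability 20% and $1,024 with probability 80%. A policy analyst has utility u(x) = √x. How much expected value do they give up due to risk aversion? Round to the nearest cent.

E[u] = 0.2·√4225 + 0.8·√1024 = 0.2·65 + 0.8·32 = 38.6
CE = (38.6)² = 1489.96
Risk premium = EV − CE = 1664.2 − 1489.96 = 174.24

$174.24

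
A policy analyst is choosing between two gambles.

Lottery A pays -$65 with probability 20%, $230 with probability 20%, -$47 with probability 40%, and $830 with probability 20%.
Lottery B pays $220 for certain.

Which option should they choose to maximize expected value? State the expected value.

Lottery B ($220)

Lottery A = 0.2 × (-65) + 0.2 × 230 + 0.4 × (-47) + 0.2 × 830 = -13 + 46 − 18.8 + 166 = 180.2
Lottery B: 220 (certain)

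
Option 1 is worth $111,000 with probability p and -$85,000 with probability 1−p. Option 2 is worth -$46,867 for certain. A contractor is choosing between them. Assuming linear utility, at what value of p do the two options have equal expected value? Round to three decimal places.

p = 0.195

p·111000 + (1−p)·(-85000) = -46867
196000p − 85000 = -46867
p = (-46867 + 85000) / 196000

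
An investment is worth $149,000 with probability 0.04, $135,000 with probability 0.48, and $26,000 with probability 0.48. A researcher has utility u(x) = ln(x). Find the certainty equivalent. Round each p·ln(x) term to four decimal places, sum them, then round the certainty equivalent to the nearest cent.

$61,475.87

E[u] = 0.04·ln(149000) + 0.48·ln(135000) + 0.48·ln(26000) = 0.4765 + 5.6703 + 4.8796 = 11.0264
CE = e^11.0264 ≈ 61475.87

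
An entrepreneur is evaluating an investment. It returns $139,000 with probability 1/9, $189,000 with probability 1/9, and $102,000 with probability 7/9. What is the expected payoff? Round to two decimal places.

EV = 1/9 × 139000 + 1/9 × 189000 + 7/9 × 102000 = 15444.4444 + 21000 + 79333.3333 = 115777.7778

$115,777.78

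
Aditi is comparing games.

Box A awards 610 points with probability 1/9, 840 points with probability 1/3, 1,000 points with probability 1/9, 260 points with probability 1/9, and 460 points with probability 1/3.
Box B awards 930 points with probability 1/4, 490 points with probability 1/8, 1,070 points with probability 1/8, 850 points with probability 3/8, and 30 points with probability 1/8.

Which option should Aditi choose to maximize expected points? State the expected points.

Box B (750 points)

Box A = 1/9 × 610 + 1/3 × 840 + 1/9 × 1000 + 1/9 × 260 + 1/3 × 460 = 67.7778 + 280 + 111.1111 + 28.8889 + 153.3333 = 641.1111
Box B = 1/4 × 930 + 1/8 × 490 + 1/8 × 1070 + 3/8 × 850 + 1/8 × 30 = 232.5 + 61.25 + 133.75 + 318.75 + 3.75 = 750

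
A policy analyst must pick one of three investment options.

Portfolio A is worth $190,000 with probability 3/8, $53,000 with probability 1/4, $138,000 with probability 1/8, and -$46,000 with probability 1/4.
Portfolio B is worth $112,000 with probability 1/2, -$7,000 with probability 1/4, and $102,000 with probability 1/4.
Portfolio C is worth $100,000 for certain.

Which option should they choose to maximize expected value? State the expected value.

Portfolio A = 3/8 × 190000 + 1/4 × 53000 + 1/8 × 138000 + 1/4 × (-46000) = 71250 + 13250 + 17250 − 11500 = 90250
Portfolio B = 1/2 × 112000 + 1/4 × (-7000) + 1/4 × 102000 = 56000 − 1750 + 25500 = 79750
Portfolio C: 100000 (certain)

Portfolio C ($100,000)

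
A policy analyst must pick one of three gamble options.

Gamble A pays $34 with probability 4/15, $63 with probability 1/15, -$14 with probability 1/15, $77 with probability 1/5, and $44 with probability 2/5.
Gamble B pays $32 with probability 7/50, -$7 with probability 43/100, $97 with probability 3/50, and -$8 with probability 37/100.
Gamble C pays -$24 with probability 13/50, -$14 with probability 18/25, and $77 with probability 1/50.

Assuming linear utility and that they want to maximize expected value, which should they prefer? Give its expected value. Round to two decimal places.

Gamble A = 4/15 × 34 + 1/15 × 63 + 1/15 × (-14) + 1/5 × 77 + 2/5 × 44 = 9.0667 + 4.2 − 0.9333 + 15.4 + 17.6 = 45.3333
Gamble B = 7/50 × 32 + 43/100 × (-7) + 3/50 × 97 + 37/100 × (-8) = 4.48 − 3.01 + 5.82 − 2.96 = 4.33
Gamble C = 13/50 × (-24) + 18/25 × (-14) + 1/50 × 77 = -6.24 − 10.08 + 1.54 = -14.78

Gamble A ($45.33)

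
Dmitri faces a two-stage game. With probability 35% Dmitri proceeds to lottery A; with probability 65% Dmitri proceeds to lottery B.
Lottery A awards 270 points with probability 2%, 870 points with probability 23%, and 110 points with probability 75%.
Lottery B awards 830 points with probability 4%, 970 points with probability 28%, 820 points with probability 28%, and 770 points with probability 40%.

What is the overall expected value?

EV(A) = 0.02 × 270 + 0.23 × 870 + 0.75 × 110 = 5.4 + 200.1 + 82.5 = 288
EV(B) = 0.04 × 830 + 0.28 × 970 + 0.28 × 820 + 0.4 × 770 = 33.2 + 271.6 + 229.6 + 308 = 842.4
Overall = 0.35 × 288 + 0.65 × 842.4 = 100.8 + 547.56 = 648.36

648.36 points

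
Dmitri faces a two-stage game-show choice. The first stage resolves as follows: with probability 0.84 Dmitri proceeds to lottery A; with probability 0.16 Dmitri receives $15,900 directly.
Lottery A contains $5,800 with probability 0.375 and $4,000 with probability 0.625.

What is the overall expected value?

$6,471

EV(A) = 0.375 × 5800 + 0.625 × 4000 = 2175 + 2500 = 4675
Branch B: 15900 (certain)
Overall = 0.84 × 4675 + 0.16 × 15900 = 3927 + 2544 = 6471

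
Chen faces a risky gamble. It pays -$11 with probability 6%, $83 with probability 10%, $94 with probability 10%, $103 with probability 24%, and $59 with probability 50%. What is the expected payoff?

$71.26

EV = 0.06 × (-11) + 0.1 × 83 + 0.1 × 94 + 0.24 × 103 + 0.5 × 59 = -0.66 + 8.3 + 9.4 + 24.72 + 29.5 = 71.26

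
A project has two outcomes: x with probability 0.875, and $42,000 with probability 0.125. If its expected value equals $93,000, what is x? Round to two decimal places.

x = $100,285.71

0.875·x + 0.125·42000 = 93000
0.875·x = 93000 − 5250 = 87750
x = 87750 / 0.875 = 100285.7143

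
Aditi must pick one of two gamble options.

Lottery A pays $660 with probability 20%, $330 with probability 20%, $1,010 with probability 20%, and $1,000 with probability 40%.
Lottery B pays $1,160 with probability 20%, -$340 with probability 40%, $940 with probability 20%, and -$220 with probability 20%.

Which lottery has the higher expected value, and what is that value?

Lottery A = 0.2 × 660 + 0.2 × 330 + 0.2 × 1010 + 0.4 × 1000 = 132 + 66 + 202 + 400 = 800
Lottery B = 0.2 × 1160 + 0.4 × (-340) + 0.2 × 940 + 0.2 × (-220) = 232 − 136 + 188 − 44 = 240

Lottery A ($800)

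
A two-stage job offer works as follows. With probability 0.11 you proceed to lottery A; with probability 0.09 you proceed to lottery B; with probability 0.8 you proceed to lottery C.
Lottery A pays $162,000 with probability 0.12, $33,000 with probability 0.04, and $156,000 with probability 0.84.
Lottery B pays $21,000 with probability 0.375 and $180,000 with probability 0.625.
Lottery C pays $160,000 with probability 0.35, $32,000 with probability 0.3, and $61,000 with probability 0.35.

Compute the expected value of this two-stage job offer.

EV(A) = 0.12 × 162000 + 0.04 × 33000 + 0.84 × 156000 = 19440 + 1320 + 131040 = 151800
EV(B) = 0.375 × 21000 + 0.625 × 180000 = 7875 + 112500 = 120375
EV(C) = 0.35 × 160000 + 0.3 × 32000 + 0.35 × 61000 = 56000 + 9600 + 21350 = 86950
Overall = 0.11 × 151800 + 0.09 × 120375 + 0.8 × 86950 = 16698 + 10833.75 + 69560 = 97091.75

$97,091.75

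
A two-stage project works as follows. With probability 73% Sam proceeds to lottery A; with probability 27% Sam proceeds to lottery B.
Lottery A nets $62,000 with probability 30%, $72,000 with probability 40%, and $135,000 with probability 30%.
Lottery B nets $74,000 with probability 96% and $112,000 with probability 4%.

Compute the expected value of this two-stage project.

$84,557.40

EV(A) = 0.3 × 62000 + 0.4 × 72000 + 0.3 × 135000 = 18600 + 28800 + 40500 = 87900
EV(B) = 0.96 × 74000 + 0.04 × 112000 = 71040 + 4480 = 75520
Overall = 0.73 × 87900 + 0.27 × 75520 = 64167 + 20390.4 = 84557.4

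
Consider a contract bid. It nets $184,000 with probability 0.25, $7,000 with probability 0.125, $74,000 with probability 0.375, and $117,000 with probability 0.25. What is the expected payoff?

EV = 0.25 × 184000 + 0.125 × 7000 + 0.375 × 74000 + 0.25 × 117000 = 46000 + 875 + 27750 + 29250 = 103875

$103,875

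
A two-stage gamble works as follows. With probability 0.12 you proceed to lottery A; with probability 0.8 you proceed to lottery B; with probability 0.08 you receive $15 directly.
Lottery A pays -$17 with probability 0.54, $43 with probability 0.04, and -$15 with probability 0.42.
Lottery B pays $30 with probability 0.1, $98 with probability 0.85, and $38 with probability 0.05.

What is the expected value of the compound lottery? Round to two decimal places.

$70.11

EV(A) = 0.54 × (-17) + 0.04 × 43 + 0.42 × (-15) = -9.18 + 1.72 − 6.3 = -13.76
EV(B) = 0.1 × 30 + 0.85 × 98 + 0.05 × 38 = 3 + 83.3 + 1.9 = 88.2
Branch C: 15 (certain)
Overall = 0.12 × (-13.76) + 0.8 × 88.2 + 0.08 × 15 = -1.6512 + 70.56 + 1.2 = 70.1088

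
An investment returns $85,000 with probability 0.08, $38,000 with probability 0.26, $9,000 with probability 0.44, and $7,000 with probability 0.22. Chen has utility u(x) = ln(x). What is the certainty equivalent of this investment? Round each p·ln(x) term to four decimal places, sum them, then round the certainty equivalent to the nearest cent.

$14,820.99

E[u] = 0.08·ln(85000) + 0.26·ln(38000) + 0.44·ln(9000) + 0.22·ln(7000) = 0.9080 + 2.7418 + 4.0062 + 1.9478 = 9.6038
CE = e^9.6038 ≈ 14820.99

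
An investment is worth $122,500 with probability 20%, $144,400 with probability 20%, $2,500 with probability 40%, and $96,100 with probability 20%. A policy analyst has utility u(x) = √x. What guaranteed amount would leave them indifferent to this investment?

E[u] = 0.2·√122500 + 0.2·√144400 + 0.4·√2500 + 0.2·√96100 = 0.2·350 + 0.2·380 + 0.4·50 + 0.2·310 = 228
CE = (228)² = 51984

$51,984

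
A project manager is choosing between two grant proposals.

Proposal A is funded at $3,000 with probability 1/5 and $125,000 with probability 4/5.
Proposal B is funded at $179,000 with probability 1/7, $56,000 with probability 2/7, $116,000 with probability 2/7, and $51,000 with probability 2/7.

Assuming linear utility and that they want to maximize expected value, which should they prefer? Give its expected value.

Proposal A ($100,600)

Proposal A = 1/5 × 3000 + 4/5 × 125000 = 600 + 100000 = 100600
Proposal B = 1/7 × 179000 + 2/7 × 56000 + 2/7 × 116000 + 2/7 × 51000 = 25571.4286 + 16000 + 33142.8571 + 14571.4286 = 89285.7143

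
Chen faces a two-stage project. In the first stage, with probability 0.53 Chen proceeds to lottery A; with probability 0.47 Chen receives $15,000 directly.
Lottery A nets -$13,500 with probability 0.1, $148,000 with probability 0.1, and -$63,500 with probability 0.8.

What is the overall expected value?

EV(A) = 0.1 × (-13500) + 0.1 × 148000 + 0.8 × (-63500) = -1350 + 14800 − 50800 = -37350
Branch B: 15000 (certain)
Overall = 0.53 × (-37350) + 0.47 × 15000 = -19795.5 + 7050 = -12745.5

-$12,745.50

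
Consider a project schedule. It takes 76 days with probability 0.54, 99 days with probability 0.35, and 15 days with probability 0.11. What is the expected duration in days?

77.34 days

EV = 0.54 × 76 + 0.35 × 99 + 0.11 × 15 = 41.04 + 34.65 + 1.65 = 77.34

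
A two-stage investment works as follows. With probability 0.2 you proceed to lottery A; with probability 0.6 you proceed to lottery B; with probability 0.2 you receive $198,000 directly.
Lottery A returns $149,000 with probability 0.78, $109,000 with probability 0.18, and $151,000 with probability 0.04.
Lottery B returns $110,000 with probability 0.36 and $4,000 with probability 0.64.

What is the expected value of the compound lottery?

EV(A) = 0.78 × 149000 + 0.18 × 109000 + 0.04 × 151000 = 116220 + 19620 + 6040 = 141880
EV(B) = 0.36 × 110000 + 0.64 × 4000 = 39600 + 2560 = 42160
Branch C: 198000 (certain)
Overall = 0.2 × 141880 + 0.6 × 42160 + 0.2 × 198000 = 28376 + 25296 + 39600 = 93272

$93,272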